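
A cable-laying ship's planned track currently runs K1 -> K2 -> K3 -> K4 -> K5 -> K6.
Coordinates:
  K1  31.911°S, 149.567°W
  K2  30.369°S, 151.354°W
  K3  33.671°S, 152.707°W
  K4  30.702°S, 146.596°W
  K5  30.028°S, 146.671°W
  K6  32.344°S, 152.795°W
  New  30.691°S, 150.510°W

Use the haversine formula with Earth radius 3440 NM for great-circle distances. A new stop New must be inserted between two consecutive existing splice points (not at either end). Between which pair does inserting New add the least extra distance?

Added distance for inserting New between each consecutive pair:
K1–K2: 5.1 NM
K2–K3: 48.7 NM
K3–K4: 55.0 NM
K4–K5: 364.2 NM
K5–K6: 12.4 NM
Smallest added distance is 5.1 NM, inserting between K1 and K2.

between K1 and K2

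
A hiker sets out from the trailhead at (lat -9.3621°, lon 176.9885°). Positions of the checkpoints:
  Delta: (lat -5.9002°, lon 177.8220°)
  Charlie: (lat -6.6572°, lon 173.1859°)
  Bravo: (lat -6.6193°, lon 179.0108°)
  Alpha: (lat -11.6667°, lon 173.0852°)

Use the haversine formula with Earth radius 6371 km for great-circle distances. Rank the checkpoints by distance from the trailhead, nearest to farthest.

Bravo, Delta, Alpha, Charlie

Computing each great-circle distance from (lat -9.3621°, lon 176.9885°):
Bravo (lat -6.6193°, lon 179.0108°): 377.6 km
Delta (lat -5.9002°, lon 177.8220°): 395.8 km
Alpha (lat -11.6667°, lon 173.0852°): 497.7 km
Charlie (lat -6.6572°, lon 173.1859°): 515.5 km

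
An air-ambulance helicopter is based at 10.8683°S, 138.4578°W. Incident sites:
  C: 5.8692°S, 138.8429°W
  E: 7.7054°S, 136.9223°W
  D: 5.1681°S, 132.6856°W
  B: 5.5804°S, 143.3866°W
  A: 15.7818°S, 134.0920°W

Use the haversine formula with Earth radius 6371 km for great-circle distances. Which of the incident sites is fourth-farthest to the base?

C

Distances from the base (10.8683°S, 138.4578°W):
D: 897.4 km
B: 799.8 km
A: 722.1 km
C: 557.5 km
E: 390.0 km
The fourth-farthest is C at 557.5 km.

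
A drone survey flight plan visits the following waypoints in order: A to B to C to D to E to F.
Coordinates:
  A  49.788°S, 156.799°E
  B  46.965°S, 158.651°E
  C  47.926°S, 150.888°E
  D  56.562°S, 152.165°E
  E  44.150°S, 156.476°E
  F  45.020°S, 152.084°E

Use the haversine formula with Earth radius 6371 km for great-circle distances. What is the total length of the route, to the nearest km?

3674 km

Leg distances:
A→B: 342.4 km  (cumulative 342.4 km)
B→C: 593.2 km  (cumulative 935.6 km)
C→D: 964.2 km  (cumulative 1899.8 km)
D→E: 1412.9 km  (cumulative 3312.7 km)
E→F: 361.0 km  (cumulative 3673.7 km)
Total route length ≈ 3674 km.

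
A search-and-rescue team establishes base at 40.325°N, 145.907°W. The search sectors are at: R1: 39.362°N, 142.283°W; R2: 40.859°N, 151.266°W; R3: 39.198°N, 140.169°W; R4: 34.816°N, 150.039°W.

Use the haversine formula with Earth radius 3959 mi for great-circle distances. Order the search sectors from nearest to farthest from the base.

Distances from the base:
R1 39.362°N, 142.283°W: 203.4 mi
R2 40.859°N, 151.266°W: 283.6 mi
R3 39.198°N, 140.169°W: 314.5 mi
R4 34.816°N, 150.039°W: 442.7 mi

R1, R2, R3, R4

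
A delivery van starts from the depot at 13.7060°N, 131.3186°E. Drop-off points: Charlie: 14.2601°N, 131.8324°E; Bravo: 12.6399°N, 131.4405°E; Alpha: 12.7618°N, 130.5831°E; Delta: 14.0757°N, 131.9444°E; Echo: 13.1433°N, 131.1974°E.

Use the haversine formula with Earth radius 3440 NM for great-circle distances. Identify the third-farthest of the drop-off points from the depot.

Charlie

Distance to each, sorted:
Alpha: 71.1 NM
Bravo: 64.4 NM
Charlie: 44.8 NM
Delta: 42.7 NM
Echo: 34.5 NM
The third-farthest is Charlie at 44.8 NM.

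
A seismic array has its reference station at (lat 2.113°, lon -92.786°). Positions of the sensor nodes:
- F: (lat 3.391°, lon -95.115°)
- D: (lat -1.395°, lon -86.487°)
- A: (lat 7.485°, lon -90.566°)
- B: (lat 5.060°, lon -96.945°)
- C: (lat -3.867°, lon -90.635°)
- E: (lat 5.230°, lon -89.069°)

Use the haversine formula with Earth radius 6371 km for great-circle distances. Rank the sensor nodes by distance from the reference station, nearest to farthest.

Computing each great-circle distance from (lat 2.113°, lon -92.786°):
F (lat 3.391°, lon -95.115°): 295.1 km
E (lat 5.230°, lon -89.069°): 538.7 km
B (lat 5.060°, lon -96.945°): 566.0 km
A (lat 7.485°, lon -90.566°): 646.0 km
C (lat -3.867°, lon -90.635°): 706.6 km
D (lat -1.395°, lon -86.487°): 801.6 km

F, E, B, A, C, D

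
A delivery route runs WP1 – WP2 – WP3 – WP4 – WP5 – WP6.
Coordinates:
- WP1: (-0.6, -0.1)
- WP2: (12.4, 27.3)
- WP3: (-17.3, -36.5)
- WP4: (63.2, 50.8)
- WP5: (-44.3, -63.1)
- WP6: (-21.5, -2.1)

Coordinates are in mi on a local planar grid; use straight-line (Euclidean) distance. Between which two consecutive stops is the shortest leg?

WP1–WP2

Leg distances:
WP1→WP2: 30.3 mi
WP2→WP3: 70.4 mi
WP3→WP4: 118.7 mi
WP4→WP5: 156.6 mi
WP5→WP6: 65.1 mi
The shortest leg is WP1–WP2 at 30.3 mi.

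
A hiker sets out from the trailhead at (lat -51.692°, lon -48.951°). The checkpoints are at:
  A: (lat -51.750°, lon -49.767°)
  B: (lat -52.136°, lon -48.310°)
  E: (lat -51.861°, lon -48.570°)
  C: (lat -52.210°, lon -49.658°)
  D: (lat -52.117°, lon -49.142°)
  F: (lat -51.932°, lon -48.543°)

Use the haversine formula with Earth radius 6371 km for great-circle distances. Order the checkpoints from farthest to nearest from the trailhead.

Computing each great-circle distance from (lat -51.692°, lon -48.951°):
C (lat -52.210°, lon -49.658°): 75.3 km
B (lat -52.136°, lon -48.310°): 66.1 km
A (lat -51.750°, lon -49.767°): 56.6 km
D (lat -52.117°, lon -49.142°): 49.0 km
F (lat -51.932°, lon -48.543°): 38.7 km
E (lat -51.861°, lon -48.570°): 32.3 km

C, B, A, D, F, E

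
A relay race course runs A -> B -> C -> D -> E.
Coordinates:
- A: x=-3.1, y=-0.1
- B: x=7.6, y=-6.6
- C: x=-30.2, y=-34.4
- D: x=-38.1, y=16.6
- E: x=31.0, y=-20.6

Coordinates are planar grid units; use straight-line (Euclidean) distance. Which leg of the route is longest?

Leg distances:
A→B: 12.5
B→C: 46.9
C→D: 51.6
D→E: 78.5
The longest leg is D–E at 78.5.

D–E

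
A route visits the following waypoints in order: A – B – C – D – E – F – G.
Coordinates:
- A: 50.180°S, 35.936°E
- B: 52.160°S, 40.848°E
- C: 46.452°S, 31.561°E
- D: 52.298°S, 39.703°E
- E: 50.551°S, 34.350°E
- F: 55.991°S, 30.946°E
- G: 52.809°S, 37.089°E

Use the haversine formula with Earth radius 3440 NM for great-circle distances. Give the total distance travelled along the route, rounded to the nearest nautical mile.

Leg distances:
A→B: 219.8 NM  (cumulative 219.8 NM)
B→C: 498.9 NM  (cumulative 718.7 NM)
C→D: 473.2 NM  (cumulative 1191.9 NM)
D→E: 226.1 NM  (cumulative 1418.0 NM)
E→F: 348.6 NM  (cumulative 1766.6 NM)
F→G: 287.2 NM  (cumulative 2053.8 NM)
Total route length ≈ 2054 NM.

2054 NM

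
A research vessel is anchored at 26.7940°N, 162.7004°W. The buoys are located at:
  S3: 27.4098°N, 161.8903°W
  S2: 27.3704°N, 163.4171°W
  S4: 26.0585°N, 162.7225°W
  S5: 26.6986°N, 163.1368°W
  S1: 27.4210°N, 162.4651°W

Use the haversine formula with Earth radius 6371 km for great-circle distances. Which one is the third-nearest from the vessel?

S4

Distances from the vessel (26.7940°N, 162.7004°W):
S5: 44.6 km
S1: 73.5 km
S4: 81.8 km
S2: 95.6 km
S3: 105.4 km
The third-nearest is S4 at 81.8 km.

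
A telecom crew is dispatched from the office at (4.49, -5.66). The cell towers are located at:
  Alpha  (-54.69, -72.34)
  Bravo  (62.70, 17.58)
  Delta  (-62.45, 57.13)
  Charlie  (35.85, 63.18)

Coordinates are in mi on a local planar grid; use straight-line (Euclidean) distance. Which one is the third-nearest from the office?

Distance to each, sorted:
Bravo: 62.7 mi
Charlie: 75.6 mi
Alpha: 89.2 mi
Delta: 91.8 mi
The third-nearest is Alpha at 89.2 mi.

Alpha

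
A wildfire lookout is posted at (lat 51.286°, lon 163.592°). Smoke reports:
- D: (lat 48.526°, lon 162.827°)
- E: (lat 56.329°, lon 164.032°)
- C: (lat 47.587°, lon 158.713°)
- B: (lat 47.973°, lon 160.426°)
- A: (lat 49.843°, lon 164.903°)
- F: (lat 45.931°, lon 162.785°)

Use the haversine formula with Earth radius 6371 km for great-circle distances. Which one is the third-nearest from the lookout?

B

Distance to each, sorted:
A: 185.2 km
D: 311.7 km
B: 433.2 km
C: 541.6 km
E: 561.5 km
F: 598.4 km
The third-nearest is B at 433.2 km.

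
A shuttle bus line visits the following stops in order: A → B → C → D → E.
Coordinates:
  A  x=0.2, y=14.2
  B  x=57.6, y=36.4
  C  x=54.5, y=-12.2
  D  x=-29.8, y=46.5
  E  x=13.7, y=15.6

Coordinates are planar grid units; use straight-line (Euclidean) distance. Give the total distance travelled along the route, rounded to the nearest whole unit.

Leg distances:
A→B: 61.5  (cumulative 61.5)
B→C: 48.7  (cumulative 110.2)
C→D: 102.7  (cumulative 213.0)
D→E: 53.4  (cumulative 266.3)
Total route length ≈ 266.

266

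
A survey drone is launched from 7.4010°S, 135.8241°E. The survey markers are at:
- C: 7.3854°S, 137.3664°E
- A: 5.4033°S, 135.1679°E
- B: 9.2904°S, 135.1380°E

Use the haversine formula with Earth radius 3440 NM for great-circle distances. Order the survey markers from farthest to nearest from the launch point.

A, B, C

Distance from the launch point at 7.4010°S, 135.8241°E to each:
A 5.4033°S, 135.1679°E: 126.2 NM
B 9.2904°S, 135.1380°E: 120.5 NM
C 7.3854°S, 137.3664°E: 91.8 NM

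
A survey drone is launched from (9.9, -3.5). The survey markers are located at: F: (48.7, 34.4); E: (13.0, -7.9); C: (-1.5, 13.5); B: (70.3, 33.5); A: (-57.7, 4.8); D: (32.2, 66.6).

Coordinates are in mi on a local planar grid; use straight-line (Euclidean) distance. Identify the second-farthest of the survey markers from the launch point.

B

Distance to each, sorted:
D: 73.6 mi
B: 70.8 mi
A: 68.1 mi
F: 54.2 mi
C: 20.5 mi
E: 5.4 mi
The second-farthest is B at 70.8 mi.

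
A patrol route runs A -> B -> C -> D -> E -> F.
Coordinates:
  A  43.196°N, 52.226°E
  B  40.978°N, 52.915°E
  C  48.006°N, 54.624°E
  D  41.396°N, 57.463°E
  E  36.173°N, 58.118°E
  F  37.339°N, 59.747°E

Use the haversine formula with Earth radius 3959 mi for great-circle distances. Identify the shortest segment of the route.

Leg distances:
A→B: 157.3 mi
B→C: 492.8 mi
C→D: 477.5 mi
D→E: 362.6 mi
E→F: 120.9 mi
The shortest leg is E–F at 120.9 mi.

E–F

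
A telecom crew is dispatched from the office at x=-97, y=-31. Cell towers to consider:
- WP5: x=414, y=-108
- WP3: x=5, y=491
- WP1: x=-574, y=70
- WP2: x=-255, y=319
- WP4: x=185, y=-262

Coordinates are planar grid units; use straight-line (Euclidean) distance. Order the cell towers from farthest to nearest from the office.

WP3, WP5, WP1, WP2, WP4

Distances from the office:
WP3 x=5, y=491: 531.9
WP5 x=414, y=-108: 516.8
WP1 x=-574, y=70: 487.6
WP2 x=-255, y=319: 384.0
WP4 x=185, y=-262: 364.5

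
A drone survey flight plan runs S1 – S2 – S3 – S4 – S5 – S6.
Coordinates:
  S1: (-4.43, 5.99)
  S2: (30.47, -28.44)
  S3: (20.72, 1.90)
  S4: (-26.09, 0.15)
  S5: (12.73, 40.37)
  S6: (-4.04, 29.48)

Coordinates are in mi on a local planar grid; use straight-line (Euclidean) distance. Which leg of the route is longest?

Leg distances:
S1→S2: 49.0 mi
S2→S3: 31.9 mi
S3→S4: 46.8 mi
S4→S5: 55.9 mi
S5→S6: 20.0 mi
The longest leg is S4–S5 at 55.9 mi.

S4–S5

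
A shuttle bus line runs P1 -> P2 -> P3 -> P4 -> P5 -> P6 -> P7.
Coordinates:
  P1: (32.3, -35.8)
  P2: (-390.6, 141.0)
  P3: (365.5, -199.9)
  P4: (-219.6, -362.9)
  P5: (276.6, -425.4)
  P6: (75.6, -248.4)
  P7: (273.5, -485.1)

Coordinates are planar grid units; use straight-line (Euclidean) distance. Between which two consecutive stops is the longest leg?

Leg distances:
P1→P2: 458.4
P2→P3: 829.4
P3→P4: 607.4
P4→P5: 500.1
P5→P6: 267.8
P6→P7: 308.5
The longest leg is P2–P3 at 829.4.

P2–P3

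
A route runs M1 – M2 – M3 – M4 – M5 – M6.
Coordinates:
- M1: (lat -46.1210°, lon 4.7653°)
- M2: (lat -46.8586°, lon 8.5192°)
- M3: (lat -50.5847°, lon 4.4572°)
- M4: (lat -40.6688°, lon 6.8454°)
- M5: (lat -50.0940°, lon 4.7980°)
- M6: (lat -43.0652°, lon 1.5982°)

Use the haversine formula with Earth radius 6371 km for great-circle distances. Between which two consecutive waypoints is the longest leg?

M3–M4

Leg distances:
M1→M2: 298.8 km
M2→M3: 510.2 km
M3→M4: 1118.0 km
M4→M5: 1060.1 km
M5→M6: 818.7 km
The longest leg is M3–M4 at 1118.0 km.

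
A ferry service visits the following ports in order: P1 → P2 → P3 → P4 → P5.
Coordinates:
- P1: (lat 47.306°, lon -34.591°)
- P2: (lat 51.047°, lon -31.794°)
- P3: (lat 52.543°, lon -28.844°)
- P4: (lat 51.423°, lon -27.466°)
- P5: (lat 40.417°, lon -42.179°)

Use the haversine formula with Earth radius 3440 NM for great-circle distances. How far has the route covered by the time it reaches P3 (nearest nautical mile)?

Leg distances:
P1→P2: 250.0 NM  (cumulative 250.0 NM)
P2→P3: 141.6 NM  (cumulative 391.6 NM)
Cumulative distance at P3 ≈ 392 NM.

392 NM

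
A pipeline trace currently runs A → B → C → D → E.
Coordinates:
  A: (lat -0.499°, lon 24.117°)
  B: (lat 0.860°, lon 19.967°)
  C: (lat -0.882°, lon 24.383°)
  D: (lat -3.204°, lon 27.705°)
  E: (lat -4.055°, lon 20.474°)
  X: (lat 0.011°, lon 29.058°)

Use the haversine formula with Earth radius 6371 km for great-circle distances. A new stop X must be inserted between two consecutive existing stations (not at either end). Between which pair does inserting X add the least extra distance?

Added distance for inserting X between each consecutive pair:
A–B: 1082.0 km
B–C: 1016.6 km
C–D: 466.6 km
D–E: 635.3 km
Smallest added distance is 466.6 km, inserting between C and D.

between C and D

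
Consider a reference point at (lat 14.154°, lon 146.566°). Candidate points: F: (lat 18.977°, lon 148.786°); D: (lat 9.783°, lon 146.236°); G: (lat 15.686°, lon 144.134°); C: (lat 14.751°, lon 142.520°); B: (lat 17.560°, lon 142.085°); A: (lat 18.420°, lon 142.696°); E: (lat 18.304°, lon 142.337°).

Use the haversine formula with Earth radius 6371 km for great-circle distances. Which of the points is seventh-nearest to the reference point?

E

Distances from the reference point ((lat 14.154°, lon 146.566°)):
G: 311.9 km
C: 440.7 km
D: 487.4 km
F: 586.1 km
B: 610.8 km
A: 628.9 km
E: 645.5 km
The seventh-nearest is E at 645.5 km.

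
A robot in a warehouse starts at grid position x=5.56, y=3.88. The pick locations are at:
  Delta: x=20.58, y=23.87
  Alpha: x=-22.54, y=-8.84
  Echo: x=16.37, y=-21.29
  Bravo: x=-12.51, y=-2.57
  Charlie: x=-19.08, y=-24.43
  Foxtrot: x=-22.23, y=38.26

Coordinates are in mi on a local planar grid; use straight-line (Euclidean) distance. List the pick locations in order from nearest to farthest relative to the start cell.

Bravo, Delta, Echo, Alpha, Charlie, Foxtrot

Distance from the start cell at x=5.56, y=3.88 to each:
Bravo x=-12.51, y=-2.57: 19.2 mi
Delta x=20.58, y=23.87: 25.0 mi
Echo x=16.37, y=-21.29: 27.4 mi
Alpha x=-22.54, y=-8.84: 30.8 mi
Charlie x=-19.08, y=-24.43: 37.5 mi
Foxtrot x=-22.23, y=38.26: 44.2 mi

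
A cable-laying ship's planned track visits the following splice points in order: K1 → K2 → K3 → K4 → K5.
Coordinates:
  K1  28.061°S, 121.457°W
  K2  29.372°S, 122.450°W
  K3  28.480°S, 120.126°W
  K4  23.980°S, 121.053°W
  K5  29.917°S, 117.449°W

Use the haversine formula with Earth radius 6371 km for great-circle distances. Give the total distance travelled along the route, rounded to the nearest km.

1681 km

Leg distances:
K1→K2: 175.0 km  (cumulative 175.0 km)
K2→K3: 247.0 km  (cumulative 422.0 km)
K3→K4: 508.8 km  (cumulative 930.8 km)
K4→K5: 750.5 km  (cumulative 1681.3 km)
Total route length ≈ 1681 km.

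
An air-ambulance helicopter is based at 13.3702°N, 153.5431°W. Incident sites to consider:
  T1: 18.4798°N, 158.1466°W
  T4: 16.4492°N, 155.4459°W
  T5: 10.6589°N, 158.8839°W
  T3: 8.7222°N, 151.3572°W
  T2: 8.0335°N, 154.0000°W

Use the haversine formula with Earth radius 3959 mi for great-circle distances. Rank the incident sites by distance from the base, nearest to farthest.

Distances from the base:
T4 16.4492°N, 155.4459°W: 247.8 mi
T3 8.7222°N, 151.3572°W: 353.7 mi
T2 8.0335°N, 154.0000°W: 370.1 mi
T5 10.6589°N, 158.8839°W: 406.6 mi
T1 18.4798°N, 158.1466°W: 467.0 mi

T4, T3, T2, T5, T1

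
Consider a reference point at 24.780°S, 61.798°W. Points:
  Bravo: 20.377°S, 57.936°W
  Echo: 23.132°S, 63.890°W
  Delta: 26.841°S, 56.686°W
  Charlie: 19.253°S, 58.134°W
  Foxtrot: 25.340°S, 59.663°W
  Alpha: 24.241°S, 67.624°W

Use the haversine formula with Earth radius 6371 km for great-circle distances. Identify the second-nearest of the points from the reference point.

Distances from the reference point (24.780°S, 61.798°W):
Foxtrot: 223.9 km
Echo: 280.7 km
Delta: 560.6 km
Alpha: 592.4 km
Bravo: 629.9 km
Charlie: 721.2 km
The second-nearest is Echo at 280.7 km.

Echo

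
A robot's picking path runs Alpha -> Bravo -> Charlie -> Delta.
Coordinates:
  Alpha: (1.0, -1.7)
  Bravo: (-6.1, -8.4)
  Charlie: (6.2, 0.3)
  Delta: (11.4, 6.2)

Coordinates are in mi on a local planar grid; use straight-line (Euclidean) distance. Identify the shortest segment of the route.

Leg distances:
Alpha→Bravo: 9.8 mi
Bravo→Charlie: 15.1 mi
Charlie→Delta: 7.9 mi
The shortest leg is Charlie–Delta at 7.9 mi.

Charlie–Delta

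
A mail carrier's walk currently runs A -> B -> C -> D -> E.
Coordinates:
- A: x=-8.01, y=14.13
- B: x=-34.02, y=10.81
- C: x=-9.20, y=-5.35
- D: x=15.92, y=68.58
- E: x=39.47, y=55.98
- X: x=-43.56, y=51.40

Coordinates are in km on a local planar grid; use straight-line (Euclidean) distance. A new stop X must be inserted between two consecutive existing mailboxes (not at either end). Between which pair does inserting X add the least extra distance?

Added distance for inserting X between each consecutive pair:
A–B: 67.0 km
B–C: 78.4 km
C–D: 50.2 km
D–E: 118.4 km
Smallest added distance is 50.2 km, inserting between C and D.

between C and D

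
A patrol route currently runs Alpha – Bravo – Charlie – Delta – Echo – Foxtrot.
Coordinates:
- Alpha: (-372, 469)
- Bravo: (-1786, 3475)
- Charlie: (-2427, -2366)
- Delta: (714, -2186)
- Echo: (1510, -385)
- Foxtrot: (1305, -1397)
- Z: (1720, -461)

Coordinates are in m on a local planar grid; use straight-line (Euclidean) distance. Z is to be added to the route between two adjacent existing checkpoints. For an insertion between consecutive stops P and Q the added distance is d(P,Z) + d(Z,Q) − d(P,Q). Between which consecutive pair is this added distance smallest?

Added distance for inserting Z between each consecutive pair:
Alpha–Bravo: 4238.5 m
Bravo–Charlie: 3958.6 m
Charlie–Delta: 3414.4 m
Delta–Echo: 251.2 m
Echo–Foxtrot: 214.7 m
Smallest added distance is 214.7 m, inserting between Echo and Foxtrot.

between Echo and Foxtrot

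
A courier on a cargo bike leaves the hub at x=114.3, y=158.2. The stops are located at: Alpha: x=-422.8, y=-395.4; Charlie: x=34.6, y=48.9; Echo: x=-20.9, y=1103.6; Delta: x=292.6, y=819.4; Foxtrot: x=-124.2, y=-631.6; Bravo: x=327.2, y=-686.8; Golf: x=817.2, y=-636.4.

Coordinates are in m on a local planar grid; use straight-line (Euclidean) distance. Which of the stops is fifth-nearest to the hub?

Distances from the hub (x=114.3, y=158.2):
Charlie: 135.3 m
Delta: 684.8 m
Alpha: 771.3 m
Foxtrot: 825.0 m
Bravo: 871.4 m
Echo: 955.0 m
Golf: 1060.9 m
The fifth-nearest is Bravo at 871.4 m.

Bravo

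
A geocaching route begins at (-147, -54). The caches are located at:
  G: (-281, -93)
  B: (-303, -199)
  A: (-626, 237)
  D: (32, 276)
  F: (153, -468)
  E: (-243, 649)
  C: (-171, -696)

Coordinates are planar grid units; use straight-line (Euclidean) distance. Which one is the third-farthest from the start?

A

Distance to each, sorted:
E: 709.5
C: 642.4
A: 560.5
F: 511.3
D: 375.4
B: 213.0
G: 139.6
The third-farthest is A at 560.5.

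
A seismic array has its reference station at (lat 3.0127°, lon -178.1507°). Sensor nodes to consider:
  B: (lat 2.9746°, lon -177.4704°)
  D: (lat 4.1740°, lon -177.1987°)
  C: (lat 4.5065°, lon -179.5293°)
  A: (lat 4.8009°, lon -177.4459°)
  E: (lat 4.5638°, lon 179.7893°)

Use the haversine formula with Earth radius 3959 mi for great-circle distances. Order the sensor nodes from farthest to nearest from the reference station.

Distance from the reference station at (lat 3.0127°, lon -178.1507°) to each:
E (lat 4.5638°, lon 179.7893°): 177.9 mi
C (lat 4.5065°, lon -179.5293°): 140.3 mi
A (lat 4.8009°, lon -177.4459°): 132.8 mi
D (lat 4.1740°, lon -177.1987°): 103.7 mi
B (lat 2.9746°, lon -177.4704°): 47.0 mi

E, C, A, D, B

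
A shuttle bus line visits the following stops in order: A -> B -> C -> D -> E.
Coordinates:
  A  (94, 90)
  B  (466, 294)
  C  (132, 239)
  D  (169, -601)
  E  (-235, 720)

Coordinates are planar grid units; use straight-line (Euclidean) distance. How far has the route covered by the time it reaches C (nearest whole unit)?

763

Leg distances:
A→B: 424.3  (cumulative 424.3)
B→C: 338.5  (cumulative 762.8)
Cumulative distance at C ≈ 763.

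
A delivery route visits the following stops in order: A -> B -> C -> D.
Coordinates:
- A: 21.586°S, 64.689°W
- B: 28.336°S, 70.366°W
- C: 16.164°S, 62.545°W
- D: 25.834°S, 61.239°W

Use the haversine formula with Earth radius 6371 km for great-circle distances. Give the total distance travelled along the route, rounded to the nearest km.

3601 km

Leg distances:
A→B: 943.5 km  (cumulative 943.5 km)
B→C: 1573.5 km  (cumulative 2517.0 km)
C→D: 1083.7 km  (cumulative 3600.7 km)
Total route length ≈ 3601 km.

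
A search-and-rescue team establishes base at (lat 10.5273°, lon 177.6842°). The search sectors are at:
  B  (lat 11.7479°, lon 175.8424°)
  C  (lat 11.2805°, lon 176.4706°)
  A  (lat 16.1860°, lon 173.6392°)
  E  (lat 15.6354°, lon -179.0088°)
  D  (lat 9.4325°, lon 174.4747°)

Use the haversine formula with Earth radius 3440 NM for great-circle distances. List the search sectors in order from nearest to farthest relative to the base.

Computing each great-circle distance from (lat 10.5273°, lon 177.6842°):
C (lat 11.2805°, lon 176.4706°): 84.6 NM
B (lat 11.7479°, lon 175.8424°): 130.9 NM
D (lat 9.4325°, lon 174.4747°): 200.8 NM
E (lat 15.6354°, lon -179.0088°): 362.5 NM
A (lat 16.1860°, lon 173.6392°): 413.8 NM

C, B, D, E, A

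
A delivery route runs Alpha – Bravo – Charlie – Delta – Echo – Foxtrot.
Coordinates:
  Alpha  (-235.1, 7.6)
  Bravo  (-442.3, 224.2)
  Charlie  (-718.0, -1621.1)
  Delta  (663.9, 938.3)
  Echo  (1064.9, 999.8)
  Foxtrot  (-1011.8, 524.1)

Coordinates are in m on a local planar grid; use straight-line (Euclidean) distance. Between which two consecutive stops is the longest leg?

Leg distances:
Alpha→Bravo: 299.7 m
Bravo→Charlie: 1865.8 m
Charlie→Delta: 2908.6 m
Delta→Echo: 405.7 m
Echo→Foxtrot: 2130.5 m
The longest leg is Charlie–Delta at 2908.6 m.

Charlie–Delta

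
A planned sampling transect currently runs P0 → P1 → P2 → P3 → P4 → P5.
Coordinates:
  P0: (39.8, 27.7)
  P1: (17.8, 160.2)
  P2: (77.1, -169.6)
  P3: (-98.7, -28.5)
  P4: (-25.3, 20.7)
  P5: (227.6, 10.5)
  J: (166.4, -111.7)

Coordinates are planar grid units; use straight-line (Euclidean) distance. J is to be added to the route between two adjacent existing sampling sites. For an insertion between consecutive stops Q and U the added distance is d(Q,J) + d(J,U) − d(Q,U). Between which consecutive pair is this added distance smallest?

between P1 and P2

Added distance for inserting J between each consecutive pair:
P0–P1: 363.9
P1–P2: 81.2
P2–P3: 158.9
P3–P4: 422.5
P4–P5: 116.5
Smallest added distance is 81.2, inserting between P1 and P2.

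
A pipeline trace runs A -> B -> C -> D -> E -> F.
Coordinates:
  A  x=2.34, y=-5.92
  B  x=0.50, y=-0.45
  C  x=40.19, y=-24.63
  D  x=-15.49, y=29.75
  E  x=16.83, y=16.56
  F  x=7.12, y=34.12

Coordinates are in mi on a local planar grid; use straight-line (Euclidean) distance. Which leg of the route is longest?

C–D

Leg distances:
A→B: 5.8 mi
B→C: 46.5 mi
C→D: 77.8 mi
D→E: 34.9 mi
E→F: 20.1 mi
The longest leg is C–D at 77.8 mi.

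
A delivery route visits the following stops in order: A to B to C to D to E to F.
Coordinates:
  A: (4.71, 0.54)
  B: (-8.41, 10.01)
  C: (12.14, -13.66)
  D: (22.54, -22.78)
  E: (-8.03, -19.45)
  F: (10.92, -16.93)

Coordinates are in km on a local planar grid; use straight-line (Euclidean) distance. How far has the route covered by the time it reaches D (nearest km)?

Leg distances:
A→B: 16.2 km  (cumulative 16.2 km)
B→C: 31.3 km  (cumulative 47.5 km)
C→D: 13.8 km  (cumulative 61.4 km)
Cumulative distance at D ≈ 61 km.

61 km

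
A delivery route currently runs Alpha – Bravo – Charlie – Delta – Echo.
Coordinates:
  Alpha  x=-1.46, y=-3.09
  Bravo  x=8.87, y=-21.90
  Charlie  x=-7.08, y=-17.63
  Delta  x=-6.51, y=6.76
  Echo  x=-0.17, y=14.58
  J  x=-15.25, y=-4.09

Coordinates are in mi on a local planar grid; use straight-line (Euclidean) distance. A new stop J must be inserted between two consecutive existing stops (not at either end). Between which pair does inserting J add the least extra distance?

Added distance for inserting J between each consecutive pair:
Alpha–Bravo: 22.3 mi
Bravo–Charlie: 29.3 mi
Charlie–Delta: 5.3 mi
Delta–Echo: 27.9 mi
Smallest added distance is 5.3 mi, inserting between Charlie and Delta.

between Charlie and Delta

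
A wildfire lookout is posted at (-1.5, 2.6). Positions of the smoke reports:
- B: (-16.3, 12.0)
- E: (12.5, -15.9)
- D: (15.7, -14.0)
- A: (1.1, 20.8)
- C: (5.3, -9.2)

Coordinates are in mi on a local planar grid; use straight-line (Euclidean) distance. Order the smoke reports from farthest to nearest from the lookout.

D, E, A, B, C

Distance from the lookout at (-1.5, 2.6) to each:
D (15.7, -14.0): 23.9 mi
E (12.5, -15.9): 23.2 mi
A (1.1, 20.8): 18.4 mi
B (-16.3, 12.0): 17.5 mi
C (5.3, -9.2): 13.6 mi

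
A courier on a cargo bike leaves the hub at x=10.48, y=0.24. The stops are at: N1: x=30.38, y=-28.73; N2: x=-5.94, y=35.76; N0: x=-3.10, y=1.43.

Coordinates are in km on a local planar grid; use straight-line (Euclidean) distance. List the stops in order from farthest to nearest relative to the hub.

Distance from the hub at x=10.48, y=0.24 to each:
N2 x=-5.94, y=35.76: 39.1 km
N1 x=30.38, y=-28.73: 35.1 km
N0 x=-3.10, y=1.43: 13.6 km

N2, N1, N0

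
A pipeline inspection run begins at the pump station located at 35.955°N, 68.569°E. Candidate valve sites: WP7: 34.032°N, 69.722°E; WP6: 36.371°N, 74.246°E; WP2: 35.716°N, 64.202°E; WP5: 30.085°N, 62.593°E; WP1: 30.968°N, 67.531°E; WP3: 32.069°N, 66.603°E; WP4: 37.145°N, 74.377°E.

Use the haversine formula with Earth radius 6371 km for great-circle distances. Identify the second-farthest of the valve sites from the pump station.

Distances from the pump station (35.955°N, 68.569°E):
WP5: 857.8 km
WP1: 562.8 km
WP4: 535.3 km
WP6: 511.7 km
WP3: 468.5 km
WP2: 394.5 km
WP7: 238.2 km
The second-farthest is WP1 at 562.8 km.

WP1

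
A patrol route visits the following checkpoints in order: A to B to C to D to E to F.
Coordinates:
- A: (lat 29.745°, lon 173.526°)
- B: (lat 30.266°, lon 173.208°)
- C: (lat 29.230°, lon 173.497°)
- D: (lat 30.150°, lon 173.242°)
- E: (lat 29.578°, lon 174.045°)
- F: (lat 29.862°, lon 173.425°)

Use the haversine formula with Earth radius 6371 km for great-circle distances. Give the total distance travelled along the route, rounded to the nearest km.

457 km

Leg distances:
A→B: 65.5 km  (cumulative 65.5 km)
B→C: 118.5 km  (cumulative 184.1 km)
C→D: 105.2 km  (cumulative 289.3 km)
D→E: 100.2 km  (cumulative 389.5 km)
E→F: 67.7 km  (cumulative 457.2 km)
Total route length ≈ 457 km.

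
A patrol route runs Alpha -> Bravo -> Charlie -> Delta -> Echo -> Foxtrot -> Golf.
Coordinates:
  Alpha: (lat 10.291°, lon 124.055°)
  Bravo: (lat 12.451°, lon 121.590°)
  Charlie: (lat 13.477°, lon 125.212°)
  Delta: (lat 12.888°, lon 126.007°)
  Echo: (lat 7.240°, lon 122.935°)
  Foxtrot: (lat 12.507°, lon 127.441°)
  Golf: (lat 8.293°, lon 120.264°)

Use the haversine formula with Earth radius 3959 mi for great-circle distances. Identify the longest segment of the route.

Leg distances:
Alpha→Bravo: 224.0 mi
Bravo→Charlie: 254.0 mi
Charlie→Delta: 67.2 mi
Delta→Echo: 442.7 mi
Echo→Foxtrot: 475.9 mi
Foxtrot→Golf: 568.0 mi
The longest leg is Foxtrot–Golf at 568.0 mi.

Foxtrot–Golf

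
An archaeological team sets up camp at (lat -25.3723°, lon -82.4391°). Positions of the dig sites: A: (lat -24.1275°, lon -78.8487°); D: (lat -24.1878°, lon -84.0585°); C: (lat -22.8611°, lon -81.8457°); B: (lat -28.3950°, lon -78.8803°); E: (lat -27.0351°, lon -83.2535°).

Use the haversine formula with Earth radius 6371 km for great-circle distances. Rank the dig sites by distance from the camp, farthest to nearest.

Computing each great-circle distance from (lat -25.3723°, lon -82.4391°):
B (lat -28.3950°, lon -78.8803°): 487.3 km
A (lat -24.1275°, lon -78.8487°): 388.1 km
C (lat -22.8611°, lon -81.8457°): 285.7 km
D (lat -24.1878°, lon -84.0585°): 209.9 km
E (lat -27.0351°, lon -83.2535°): 202.0 km

B, A, C, D, E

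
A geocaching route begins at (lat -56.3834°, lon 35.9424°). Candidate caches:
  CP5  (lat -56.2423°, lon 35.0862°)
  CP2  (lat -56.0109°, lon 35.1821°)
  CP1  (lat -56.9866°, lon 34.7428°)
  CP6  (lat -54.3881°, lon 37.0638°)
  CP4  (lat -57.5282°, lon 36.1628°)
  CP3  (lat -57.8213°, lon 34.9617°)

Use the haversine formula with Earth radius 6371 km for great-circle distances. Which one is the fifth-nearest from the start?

CP3

Distance to each, sorted:
CP5: 55.1 km
CP2: 62.7 km
CP1: 99.3 km
CP4: 128.0 km
CP3: 170.5 km
CP6: 232.9 km
The fifth-nearest is CP3 at 170.5 km.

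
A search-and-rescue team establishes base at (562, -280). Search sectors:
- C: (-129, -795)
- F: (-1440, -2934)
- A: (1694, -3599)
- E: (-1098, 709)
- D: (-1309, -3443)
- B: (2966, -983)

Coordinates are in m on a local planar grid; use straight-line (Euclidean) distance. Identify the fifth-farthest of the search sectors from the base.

Distance to each, sorted:
D: 3674.9 m
A: 3506.7 m
F: 3324.4 m
B: 2504.7 m
E: 1932.3 m
C: 861.8 m
The fifth-farthest is E at 1932.3 m.

E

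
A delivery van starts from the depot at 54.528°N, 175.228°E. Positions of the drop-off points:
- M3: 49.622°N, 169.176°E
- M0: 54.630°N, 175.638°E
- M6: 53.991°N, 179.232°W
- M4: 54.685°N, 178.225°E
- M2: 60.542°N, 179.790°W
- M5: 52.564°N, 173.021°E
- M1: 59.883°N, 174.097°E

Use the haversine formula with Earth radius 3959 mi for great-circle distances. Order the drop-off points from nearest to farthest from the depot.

M0, M4, M5, M6, M1, M3, M2

Computing each great-circle distance from 54.528°N, 175.228°E:
M0 54.630°N, 175.638°E: 17.9 mi
M4 54.685°N, 178.225°E: 120.4 mi
M5 52.564°N, 173.021°E: 163.2 mi
M6 53.991°N, 179.232°W: 226.6 mi
M1 59.883°N, 174.097°E: 372.4 mi
M3 49.622°N, 169.176°E: 425.1 mi
M2 60.542°N, 179.790°W: 454.5 mi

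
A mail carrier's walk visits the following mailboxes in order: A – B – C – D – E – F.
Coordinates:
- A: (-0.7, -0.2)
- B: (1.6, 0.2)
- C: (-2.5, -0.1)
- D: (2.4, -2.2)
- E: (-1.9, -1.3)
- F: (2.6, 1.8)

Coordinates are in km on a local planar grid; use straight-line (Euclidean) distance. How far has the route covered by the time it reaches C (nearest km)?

Leg distances:
A→B: 2.3 km  (cumulative 2.3 km)
B→C: 4.1 km  (cumulative 6.4 km)
Cumulative distance at C ≈ 6 km.

6 km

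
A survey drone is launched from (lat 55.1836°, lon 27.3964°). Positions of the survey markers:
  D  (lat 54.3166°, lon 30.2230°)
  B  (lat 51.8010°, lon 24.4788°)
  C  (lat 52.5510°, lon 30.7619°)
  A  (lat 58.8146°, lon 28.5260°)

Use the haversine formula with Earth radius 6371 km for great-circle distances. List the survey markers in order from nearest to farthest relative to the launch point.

Distances from the launch point:
D (lat 54.3166°, lon 30.2230°): 205.4 km
C (lat 52.5510°, lon 30.7619°): 366.5 km
A (lat 58.8146°, lon 28.5260°): 409.5 km
B (lat 51.8010°, lon 24.4788°): 422.7 km

D, C, A, B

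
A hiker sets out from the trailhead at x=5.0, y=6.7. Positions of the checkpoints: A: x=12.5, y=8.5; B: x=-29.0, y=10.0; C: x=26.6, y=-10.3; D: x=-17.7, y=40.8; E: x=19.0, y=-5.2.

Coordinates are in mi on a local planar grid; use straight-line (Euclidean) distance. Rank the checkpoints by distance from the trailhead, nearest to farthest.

Distance from the trailhead at x=5.0, y=6.7 to each:
A x=12.5, y=8.5: 7.7 mi
E x=19.0, y=-5.2: 18.4 mi
C x=26.6, y=-10.3: 27.5 mi
B x=-29.0, y=10.0: 34.2 mi
D x=-17.7, y=40.8: 41.0 mi

A, E, C, B, D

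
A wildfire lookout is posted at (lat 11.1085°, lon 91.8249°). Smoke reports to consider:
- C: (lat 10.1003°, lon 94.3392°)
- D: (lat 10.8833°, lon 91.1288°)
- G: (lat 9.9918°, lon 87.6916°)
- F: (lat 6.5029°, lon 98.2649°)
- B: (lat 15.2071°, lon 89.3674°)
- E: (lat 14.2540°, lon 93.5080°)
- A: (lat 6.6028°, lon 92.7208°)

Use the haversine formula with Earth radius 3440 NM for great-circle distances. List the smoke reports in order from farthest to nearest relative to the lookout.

F, B, A, G, E, C, D

Distances from the lookout:
F (lat 6.5029°, lon 98.2649°): 471.6 NM
B (lat 15.2071°, lon 89.3674°): 284.9 NM
A (lat 6.6028°, lon 92.7208°): 275.7 NM
G (lat 9.9918°, lon 87.6916°): 253.0 NM
E (lat 14.2540°, lon 93.5080°): 213.0 NM
C (lat 10.1003°, lon 94.3392°): 160.2 NM
D (lat 10.8833°, lon 91.1288°): 43.2 NM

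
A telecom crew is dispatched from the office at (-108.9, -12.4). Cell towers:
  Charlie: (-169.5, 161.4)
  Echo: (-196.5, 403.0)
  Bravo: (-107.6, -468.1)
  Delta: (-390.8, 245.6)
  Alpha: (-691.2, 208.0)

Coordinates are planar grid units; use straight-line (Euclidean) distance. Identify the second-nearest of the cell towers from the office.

Distance to each, sorted:
Charlie: 184.1
Delta: 382.1
Echo: 424.5
Bravo: 455.7
Alpha: 622.6
The second-nearest is Delta at 382.1.

Delta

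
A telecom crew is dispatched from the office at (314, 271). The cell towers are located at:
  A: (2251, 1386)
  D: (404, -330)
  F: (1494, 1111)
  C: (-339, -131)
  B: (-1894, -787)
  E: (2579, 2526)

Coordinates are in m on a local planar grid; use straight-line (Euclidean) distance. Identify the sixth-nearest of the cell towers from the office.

E

Distances from the office ((314, 271)):
D: 607.7 m
C: 766.8 m
F: 1448.4 m
A: 2235.0 m
B: 2448.4 m
E: 3196.1 m
The sixth-nearest is E at 3196.1 m.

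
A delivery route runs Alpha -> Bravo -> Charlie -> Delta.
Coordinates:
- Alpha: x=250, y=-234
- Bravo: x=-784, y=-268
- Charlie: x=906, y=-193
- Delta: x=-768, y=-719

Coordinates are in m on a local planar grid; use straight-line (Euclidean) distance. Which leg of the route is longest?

Charlie–Delta

Leg distances:
Alpha→Bravo: 1034.6 m
Bravo→Charlie: 1691.7 m
Charlie→Delta: 1754.7 m
The longest leg is Charlie–Delta at 1754.7 m.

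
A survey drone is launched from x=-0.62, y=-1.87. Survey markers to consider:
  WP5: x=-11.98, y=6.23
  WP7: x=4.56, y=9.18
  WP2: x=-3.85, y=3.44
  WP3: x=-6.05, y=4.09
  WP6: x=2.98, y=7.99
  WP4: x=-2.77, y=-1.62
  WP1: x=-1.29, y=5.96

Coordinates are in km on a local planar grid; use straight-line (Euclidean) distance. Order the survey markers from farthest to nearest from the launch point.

Distance from the launch point at x=-0.62, y=-1.87 to each:
WP5 x=-11.98, y=6.23: 14.0 km
WP7 x=4.56, y=9.18: 12.2 km
WP6 x=2.98, y=7.99: 10.5 km
WP3 x=-6.05, y=4.09: 8.1 km
WP1 x=-1.29, y=5.96: 7.9 km
WP2 x=-3.85, y=3.44: 6.2 km
WP4 x=-2.77, y=-1.62: 2.2 km

WP5, WP7, WP6, WP3, WP1, WP2, WP4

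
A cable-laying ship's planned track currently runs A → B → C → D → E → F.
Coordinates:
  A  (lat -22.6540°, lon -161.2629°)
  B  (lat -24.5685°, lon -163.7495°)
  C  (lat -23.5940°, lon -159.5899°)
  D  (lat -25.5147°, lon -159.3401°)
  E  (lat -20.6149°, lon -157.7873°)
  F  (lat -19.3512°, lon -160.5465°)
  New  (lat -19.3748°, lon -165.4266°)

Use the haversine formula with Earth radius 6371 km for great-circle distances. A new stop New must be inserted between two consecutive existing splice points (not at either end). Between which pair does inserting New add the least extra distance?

between A and B

Added distance for inserting New between each consecutive pair:
A–B: 837.3 km
B–C: 931.4 km
C–D: 1475.1 km
D–E: 1168.1 km
E–F: 1001.2 km
Smallest added distance is 837.3 km, inserting between A and B.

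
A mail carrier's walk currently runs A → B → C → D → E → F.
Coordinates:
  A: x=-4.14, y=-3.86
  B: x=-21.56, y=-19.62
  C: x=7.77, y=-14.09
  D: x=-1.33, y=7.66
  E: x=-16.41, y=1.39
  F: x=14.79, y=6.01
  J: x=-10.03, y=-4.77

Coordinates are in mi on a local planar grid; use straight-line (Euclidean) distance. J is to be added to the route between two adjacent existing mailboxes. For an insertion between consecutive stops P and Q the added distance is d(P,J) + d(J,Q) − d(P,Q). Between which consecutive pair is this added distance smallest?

between A and B

Added distance for inserting J between each consecutive pair:
A–B: 1.3 mi
B–C: 9.0 mi
C–D: 11.7 mi
D–E: 7.7 mi
E–F: 4.4 mi
Smallest added distance is 1.3 mi, inserting between A and B.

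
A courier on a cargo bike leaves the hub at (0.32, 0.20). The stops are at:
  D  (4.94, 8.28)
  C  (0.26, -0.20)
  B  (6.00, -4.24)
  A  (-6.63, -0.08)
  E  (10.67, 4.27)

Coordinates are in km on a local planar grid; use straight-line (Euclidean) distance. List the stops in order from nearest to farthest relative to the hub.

Distances from the hub:
C (0.26, -0.20): 0.4 km
A (-6.63, -0.08): 7.0 km
B (6.00, -4.24): 7.2 km
D (4.94, 8.28): 9.3 km
E (10.67, 4.27): 11.1 km

C, A, B, D, E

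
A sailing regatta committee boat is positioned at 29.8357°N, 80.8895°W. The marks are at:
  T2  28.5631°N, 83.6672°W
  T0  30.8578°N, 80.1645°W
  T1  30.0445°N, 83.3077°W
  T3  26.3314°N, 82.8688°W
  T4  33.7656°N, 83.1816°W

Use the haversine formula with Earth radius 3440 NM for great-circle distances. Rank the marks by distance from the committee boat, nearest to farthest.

Computing each great-circle distance from 29.8357°N, 80.8895°W:
T0 30.8578°N, 80.1645°W: 72.0 NM
T1 30.0445°N, 83.3077°W: 126.4 NM
T2 28.5631°N, 83.6672°W: 164.4 NM
T3 26.3314°N, 82.8688°W: 235.1 NM
T4 33.7656°N, 83.1816°W: 263.3 NM

T0, T1, T2, T3, T4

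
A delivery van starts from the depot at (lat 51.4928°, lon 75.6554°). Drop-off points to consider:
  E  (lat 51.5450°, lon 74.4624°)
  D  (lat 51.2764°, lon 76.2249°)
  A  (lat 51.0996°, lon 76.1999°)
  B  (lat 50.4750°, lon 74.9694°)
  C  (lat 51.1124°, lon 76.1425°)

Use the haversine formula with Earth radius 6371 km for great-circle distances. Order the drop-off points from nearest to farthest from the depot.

Computing each great-circle distance from (lat 51.4928°, lon 75.6554°):
D (lat 51.2764°, lon 76.2249°): 46.3 km
C (lat 51.1124°, lon 76.1425°): 54.2 km
A (lat 51.0996°, lon 76.1999°): 57.8 km
E (lat 51.5450°, lon 74.4624°): 82.7 km
B (lat 50.4750°, lon 74.9694°): 122.9 km

D, C, A, E, B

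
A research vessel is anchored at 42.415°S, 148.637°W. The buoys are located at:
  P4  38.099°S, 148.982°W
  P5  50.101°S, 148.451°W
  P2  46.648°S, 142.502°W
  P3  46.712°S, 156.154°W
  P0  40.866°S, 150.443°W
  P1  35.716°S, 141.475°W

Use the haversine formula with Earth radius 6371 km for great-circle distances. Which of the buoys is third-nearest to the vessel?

Distance to each, sorted:
P0: 228.4 km
P4: 480.8 km
P2: 676.4 km
P3: 762.9 km
P5: 854.8 km
P1: 967.3 km
The third-nearest is P2 at 676.4 km.

P2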